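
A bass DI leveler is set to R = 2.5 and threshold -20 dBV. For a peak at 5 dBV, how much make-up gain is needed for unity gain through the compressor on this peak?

15 dB

Without make-up, output = threshold + overshoot/2.5 = -20 + 10 = -10 dBV.
Gap to target: 15 dB.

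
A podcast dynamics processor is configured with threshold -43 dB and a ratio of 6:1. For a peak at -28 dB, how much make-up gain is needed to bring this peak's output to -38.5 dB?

The peak compresses to -43 + 15/6 = -40.5 dB.
To reach -38.5 dB requires -38.5 − (-40.5) = 2 dB of make-up.

2 dB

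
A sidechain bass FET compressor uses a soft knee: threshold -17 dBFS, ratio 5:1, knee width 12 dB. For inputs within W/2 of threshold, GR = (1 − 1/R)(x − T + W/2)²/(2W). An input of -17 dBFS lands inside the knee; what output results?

x − T + W/2 = -17 − (-17) + 6 = 6.
GR = (1 − 1/5) × 6² / 24 = 0.8 × 36 / 24 = 1.2 dB.
Output = -17 − 1.2 = -18.2 dBFS.

-18.2 dBFS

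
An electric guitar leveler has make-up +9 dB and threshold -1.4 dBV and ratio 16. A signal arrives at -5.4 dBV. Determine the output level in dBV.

-5.4 dBV is 4 dB below the -1.4 dBV threshold, so no gain reduction is applied.
Make-up gain adds 9 dB: -5.4 + 9 = 3.6 dBV.

3.6 dBV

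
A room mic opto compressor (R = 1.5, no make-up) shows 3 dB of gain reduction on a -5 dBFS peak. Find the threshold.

Let T be the threshold. Output overshoot = (input overshoot)/R, so -8 − T = (-5 − T)/1.5.
1.5·(-8 − T) = -5 − T → 0.5·T = -12 − (-5) = -7.
T = -7/0.5 = -14 dBFS.

-14 dBFS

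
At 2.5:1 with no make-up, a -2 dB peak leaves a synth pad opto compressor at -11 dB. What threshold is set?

-17 dB

Gain reduction = -2 − (-11) = 9 dB; output overshoot = GR / (R − 1) = 9 / 1.5 = 6 dB.
Threshold = output − output overshoot = -11 − 6 = -17 dB.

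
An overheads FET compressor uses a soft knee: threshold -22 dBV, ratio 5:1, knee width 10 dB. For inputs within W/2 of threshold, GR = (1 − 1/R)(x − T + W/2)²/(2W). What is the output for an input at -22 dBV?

-23 dBV

x − T + W/2 = -22 − (-22) + 5 = 5.
GR = (1 − 1/5) × 5² / 20 = 0.8 × 25 / 20 = 1 dB.
Output = -22 − 1 = -23 dBV.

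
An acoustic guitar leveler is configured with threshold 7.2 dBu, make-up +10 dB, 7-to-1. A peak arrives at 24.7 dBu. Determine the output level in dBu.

24.7 dBu sits 17.5 dB over threshold.
The 17.5 dB excess becomes 2.5 dB after 7:1 reduction.
That puts the output at 9.7 dBu; make-up adds 10 dB, giving 19.7 dBu.

19.7 dBu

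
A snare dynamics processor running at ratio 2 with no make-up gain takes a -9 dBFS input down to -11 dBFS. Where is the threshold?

-13 dBFS

Input is 4 dB above T (since output overshoot × R = input overshoot: (-11 − T)·2 = -9 − T gives T = -13 dBFS).
Check: -13 + (-9 − (-13))/2 = -13 + 2 = -11 dBFS. ✓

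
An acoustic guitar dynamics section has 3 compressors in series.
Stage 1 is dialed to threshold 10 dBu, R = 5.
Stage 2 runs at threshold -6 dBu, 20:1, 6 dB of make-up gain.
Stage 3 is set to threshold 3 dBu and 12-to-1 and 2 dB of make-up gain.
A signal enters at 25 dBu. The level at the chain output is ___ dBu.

2.95 dBu

Stage 1: 15 dB above 10 dBu, reduced 5:1 to 3 dB above → 13 dBu.
Stage 2: overshoot 19 dB → 19/20 = 0.95 dB → -5.05 dBu; +6 dB make-up → 0.95 dBu.
Stage 3: 0.95 dBu is at or below the 3 dBu threshold — no compression; make-up brings it to 2.95 dBu.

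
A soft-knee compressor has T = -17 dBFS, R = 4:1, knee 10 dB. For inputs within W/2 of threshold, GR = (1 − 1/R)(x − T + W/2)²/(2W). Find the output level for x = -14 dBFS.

-16.4 dBFS

x − T + W/2 = -14 − (-17) + 5 = 8.
GR = (1 − 1/4) × 8² / 20 = 0.75 × 64 / 20 = 2.4 dB.
Output = -14 − 2.4 = -16.4 dBFS.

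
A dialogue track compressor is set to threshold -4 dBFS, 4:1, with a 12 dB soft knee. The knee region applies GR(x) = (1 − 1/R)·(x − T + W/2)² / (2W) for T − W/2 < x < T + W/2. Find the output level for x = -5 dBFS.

-5.78125 dBFS

x − T + W/2 = -5 − (-4) + 6 = 5.
GR = (1 − 1/4) × 5² / 24 = 0.75 × 25 / 24 = 0.78125 dB.
Output = -5 − 0.78125 = -5.78125 dBFS.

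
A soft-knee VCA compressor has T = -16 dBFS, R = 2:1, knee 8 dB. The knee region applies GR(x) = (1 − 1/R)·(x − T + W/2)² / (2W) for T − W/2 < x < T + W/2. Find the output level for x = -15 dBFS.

x − T + W/2 = -15 − (-16) + 4 = 5.
GR = (1 − 1/2) × 5² / 16 = 0.5 × 25 / 16 = 0.78125 dB.
Output = -15 − 0.78125 = -15.78125 dBFS.

-15.78125 dBFS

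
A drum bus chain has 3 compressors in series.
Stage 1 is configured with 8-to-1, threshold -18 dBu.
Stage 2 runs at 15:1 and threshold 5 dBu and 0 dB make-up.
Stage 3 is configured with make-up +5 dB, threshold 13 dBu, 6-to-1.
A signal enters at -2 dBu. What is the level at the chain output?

-11 dBu

Stage 1: overshoot 16 dB → 16/8 = 2 dB → -16 dBu.
Stage 2: -16 dBu is at or below the 5 dBu threshold — no compression; output -16 dBu.
Stage 3: below threshold (-16 ≤ 13); passes unchanged; make-up brings it to -11 dBu.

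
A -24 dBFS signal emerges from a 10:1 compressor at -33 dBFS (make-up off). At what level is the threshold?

-34 dBFS

Gain reduction = -24 − (-33) = 9 dB; output overshoot = GR / (R − 1) = 9 / 9 = 1 dB.
Threshold = output − output overshoot = -33 − 1 = -34 dBFS.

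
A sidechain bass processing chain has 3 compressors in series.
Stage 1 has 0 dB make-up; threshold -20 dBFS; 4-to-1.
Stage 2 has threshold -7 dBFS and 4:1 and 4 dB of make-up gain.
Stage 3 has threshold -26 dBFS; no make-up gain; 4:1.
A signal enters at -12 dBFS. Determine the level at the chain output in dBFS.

-23 dBFS

Stage 1: -12 dBFS is 8 dB over -20 dBFS; at 4:1 that becomes 2 dB over, giving -18 dBFS.
Stage 2: -18 dBFS is at or below the -7 dBFS threshold — no compression; make-up brings it to -14 dBFS.
Stage 3: 12 dB above -26 dBFS, reduced 4:1 to 3 dB above → -23 dBFS.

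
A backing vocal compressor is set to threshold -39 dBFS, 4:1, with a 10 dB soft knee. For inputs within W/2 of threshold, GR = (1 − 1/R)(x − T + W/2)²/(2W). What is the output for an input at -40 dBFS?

x − T + W/2 = -40 − (-39) + 5 = 4.
GR = (1 − 1/4) × 4² / 20 = 0.75 × 16 / 20 = 0.6 dB.
Output = -40 − 0.6 = -40.6 dBFS.

-40.6 dBFS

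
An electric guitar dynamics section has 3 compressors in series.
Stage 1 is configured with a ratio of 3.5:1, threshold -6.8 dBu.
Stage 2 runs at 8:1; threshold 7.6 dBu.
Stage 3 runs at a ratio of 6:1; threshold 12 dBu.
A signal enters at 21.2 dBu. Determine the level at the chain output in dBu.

Stage 1: 28 dB above -6.8 dBu, reduced 3.5:1 to 8 dB above → 1.2 dBu.
Stage 2: 1.2 dBu ≤ 7.6 dBu, so stage 2 doesn't engage; output 1.2 dBu.
Stage 3: 1.2 dBu is at or below the 12 dBu threshold — no compression; output 1.2 dBu.

1.2 dBu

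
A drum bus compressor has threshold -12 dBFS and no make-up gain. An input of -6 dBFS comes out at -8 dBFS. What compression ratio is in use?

Input overshoot = -6 − (-12) = 6 dB; output overshoot = -8 − (-12) = 4 dB.
Ratio = 6 / 4 = 1.5.

1.5:1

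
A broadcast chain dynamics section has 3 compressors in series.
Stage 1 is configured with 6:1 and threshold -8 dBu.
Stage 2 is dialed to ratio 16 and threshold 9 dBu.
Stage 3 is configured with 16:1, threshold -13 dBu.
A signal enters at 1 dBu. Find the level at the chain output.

-12.59375 dBu

Stage 1: 1 dBu is 9 dB over -8 dBu; at 6:1 that becomes 1.5 dB over, giving -6.5 dBu.
Stage 2: -6.5 dBu is at or below the 9 dBu threshold — no compression; output -6.5 dBu.
Stage 3: -6.5 dBu is 6.5 dB over -13 dBu; at 16:1 that becomes 0.40625 dB over, giving -12.59375 dBu.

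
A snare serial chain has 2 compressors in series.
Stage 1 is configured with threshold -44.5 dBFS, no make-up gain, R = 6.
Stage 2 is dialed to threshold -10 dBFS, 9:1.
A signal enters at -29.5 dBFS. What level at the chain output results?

-42 dBFS

Stage 1: overshoot 15 dB → 15/6 = 2.5 dB → -42 dBFS.
Stage 2: -42 dBFS ≤ -10 dBFS, so stage 2 doesn't engage; output -42 dBFS.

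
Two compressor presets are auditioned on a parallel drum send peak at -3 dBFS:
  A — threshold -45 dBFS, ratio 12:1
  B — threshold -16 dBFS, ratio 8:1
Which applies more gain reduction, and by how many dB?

A, by 27.125 dB

A: 42 dB over, compressed to 3.5 dB over, so 38.5 dB of GR.
B: 13 dB over, compressed to 1.625 dB over, so 11.375 dB of GR.
A reduces 27.125 dB more.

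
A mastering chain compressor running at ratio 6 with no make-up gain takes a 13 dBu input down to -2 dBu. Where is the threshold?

Gain reduction = 13 − (-2) = 15 dB; output overshoot = GR / (R − 1) = 15 / 5 = 3 dB.
Threshold = output − output overshoot = -2 − 3 = -5 dBu.

-5 dBu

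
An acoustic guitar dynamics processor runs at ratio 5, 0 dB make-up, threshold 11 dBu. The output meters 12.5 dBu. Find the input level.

Post-compression overshoot = 12.5 − 11 = 1.5 dB.
Input overshoot = R × output overshoot = 7.5 dB → input = 11 + 7.5 = 18.5 dBu.

18.5 dBu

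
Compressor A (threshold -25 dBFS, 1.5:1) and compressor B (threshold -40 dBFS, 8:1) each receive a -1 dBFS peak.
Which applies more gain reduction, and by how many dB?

B, by 26.125 dB

A: overshoot 24 dB → output overshoot 16 dB → GR 8 dB.
B: overshoot 39 dB → output overshoot 4.875 dB → GR 34.125 dB.
Difference: 26.125 dB in favour of B.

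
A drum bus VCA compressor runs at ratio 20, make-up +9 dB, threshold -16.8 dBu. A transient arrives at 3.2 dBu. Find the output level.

3.2 dBu sits 20 dB over threshold.
20:1 compression reduces that to 20/20 = 1 dB over.
Output = -16.8 + 1 = -15.8 dBu; make-up adds 9 dB, giving -6.8 dBu.

-6.8 dBu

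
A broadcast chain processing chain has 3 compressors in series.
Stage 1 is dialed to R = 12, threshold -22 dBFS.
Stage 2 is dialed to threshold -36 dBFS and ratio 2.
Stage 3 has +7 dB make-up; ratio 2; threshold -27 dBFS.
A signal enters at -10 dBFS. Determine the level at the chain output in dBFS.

Stage 1: -10 dBFS is 12 dB over -22 dBFS; at 12:1 that becomes 1 dB over, giving -21 dBFS.
Stage 2: 15 dB above -36 dBFS, reduced 2:1 to 7.5 dB above → -28.5 dBFS.
Stage 3: -28.5 dBFS is at or below the -27 dBFS threshold — no compression; make-up brings it to -21.5 dBFS.

-21.5 dBFS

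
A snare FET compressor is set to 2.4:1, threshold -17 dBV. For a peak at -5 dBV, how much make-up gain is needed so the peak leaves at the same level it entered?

7 dB

The peak compresses to -17 + 12/2.4 = -12 dBV.
To reach -5 dBV requires -5 − (-12) = 7 dB of make-up.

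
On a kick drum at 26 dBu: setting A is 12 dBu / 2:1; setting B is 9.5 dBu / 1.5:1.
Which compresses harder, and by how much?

A, by 1.5 dB

A: 14 dB over, compressed to 7 dB over, so 7 dB of GR.
B: 16.5 dB over, compressed to 11 dB over, so 5.5 dB of GR.
A reduces 1.5 dB more.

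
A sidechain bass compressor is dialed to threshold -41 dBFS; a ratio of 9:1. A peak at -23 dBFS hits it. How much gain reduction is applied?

Overshoot = -23 − (-41) = 18 dB.
At 9:1, output sits 18/9 = 2 dB above threshold.
Gain reduction = 18 − 2 = 16 dB.

16 dB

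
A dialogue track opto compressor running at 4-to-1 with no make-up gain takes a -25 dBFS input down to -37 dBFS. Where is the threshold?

Gain reduction = -25 − (-37) = 12 dB; output overshoot = GR / (R − 1) = 12 / 3 = 4 dB.
Threshold = output − output overshoot = -37 − 4 = -41 dBFS.

-41 dBFS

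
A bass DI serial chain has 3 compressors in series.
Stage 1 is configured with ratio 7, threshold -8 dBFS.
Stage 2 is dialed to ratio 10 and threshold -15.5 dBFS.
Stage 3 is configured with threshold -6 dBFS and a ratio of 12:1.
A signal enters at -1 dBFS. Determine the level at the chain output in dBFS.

-14.65 dBFS

Stage 1: -1 dBFS is 7 dB over -8 dBFS; at 7:1 that becomes 1 dB over, giving -7 dBFS.
Stage 2: overshoot 8.5 dB → 8.5/10 = 0.85 dB → -14.65 dBFS.
Stage 3: -14.65 dBFS is at or below the -6 dBFS threshold — no compression; output -14.65 dBFS.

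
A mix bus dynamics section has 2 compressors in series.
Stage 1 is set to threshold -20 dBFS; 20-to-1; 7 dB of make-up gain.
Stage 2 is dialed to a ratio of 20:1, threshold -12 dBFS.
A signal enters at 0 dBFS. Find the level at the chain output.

-12 dBFS

Stage 1: 20 dB above -20 dBFS, reduced 20:1 to 1 dB above → -19 dBFS; +7 dB make-up → -12 dBFS.
Stage 2: below threshold (-12 ≤ -12); passes unchanged; output -12 dBFS.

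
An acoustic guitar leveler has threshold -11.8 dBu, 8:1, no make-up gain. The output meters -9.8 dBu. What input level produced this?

4.2 dBu

The compressed level sits -9.8 − (-11.8) = 2 dB over threshold.
Before 8:1 compression the overshoot was 2 × 8 = 16 dB, so input = -11.8 + 16 = 4.2 dBu.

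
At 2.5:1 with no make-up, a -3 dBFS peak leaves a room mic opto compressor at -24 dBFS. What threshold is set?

-38 dBFS

Gain reduction = -3 − (-24) = 21 dB; output overshoot = GR / (R − 1) = 21 / 1.5 = 14 dB.
Threshold = output − output overshoot = -24 − 14 = -38 dBFS.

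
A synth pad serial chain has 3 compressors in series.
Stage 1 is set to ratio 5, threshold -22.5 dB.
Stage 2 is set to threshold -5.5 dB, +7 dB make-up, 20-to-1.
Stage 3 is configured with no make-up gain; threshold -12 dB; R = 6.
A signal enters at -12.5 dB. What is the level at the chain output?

Stage 1: 10 dB above -22.5 dB, reduced 5:1 to 2 dB above → -20.5 dB.
Stage 2: below threshold (-20.5 ≤ -5.5); passes unchanged; make-up brings it to -13.5 dB.
Stage 3: -13.5 dB ≤ -12 dB, so stage 3 doesn't engage; output -13.5 dB.

-13.5 dB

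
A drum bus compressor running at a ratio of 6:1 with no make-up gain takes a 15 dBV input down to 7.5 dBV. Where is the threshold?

6 dBV

Input is 9 dB above T (since output overshoot × R = input overshoot: (7.5 − T)·6 = 15 − T gives T = 6 dBV).
Check: 6 + (15 − 6)/6 = 6 + 1.5 = 7.5 dBV. ✓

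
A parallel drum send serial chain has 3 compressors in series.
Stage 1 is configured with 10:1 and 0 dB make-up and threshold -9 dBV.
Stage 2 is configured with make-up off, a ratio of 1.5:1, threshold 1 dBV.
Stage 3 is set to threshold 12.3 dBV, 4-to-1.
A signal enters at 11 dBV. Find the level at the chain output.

-7 dBV

Stage 1: 11 dBV is 20 dB over -9 dBV; at 10:1 that becomes 2 dB over, giving -7 dBV.
Stage 2: -7 dBV ≤ 1 dBV, so stage 2 doesn't engage; output -7 dBV.
Stage 3: below threshold (-7 ≤ 12.3); passes unchanged; output -7 dBV.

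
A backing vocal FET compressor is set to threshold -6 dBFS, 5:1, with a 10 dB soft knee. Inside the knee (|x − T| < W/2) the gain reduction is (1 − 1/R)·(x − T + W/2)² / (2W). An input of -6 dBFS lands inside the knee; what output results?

x − T + W/2 = -6 − (-6) + 5 = 5.
GR = (1 − 1/5) × 5² / 20 = 0.8 × 25 / 20 = 1 dB.
Output = -6 − 1 = -7 dBFS.

-7 dBFS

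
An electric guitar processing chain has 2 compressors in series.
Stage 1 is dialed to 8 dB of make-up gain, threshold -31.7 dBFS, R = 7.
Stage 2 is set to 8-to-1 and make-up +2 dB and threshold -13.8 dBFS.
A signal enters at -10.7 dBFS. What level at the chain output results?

-18.7 dBFS

Stage 1: overshoot 21 dB → 21/7 = 3 dB → -28.7 dBFS; +8 dB make-up → -20.7 dBFS.
Stage 2: below threshold (-20.7 ≤ -13.8); passes unchanged; make-up brings it to -18.7 dBFS.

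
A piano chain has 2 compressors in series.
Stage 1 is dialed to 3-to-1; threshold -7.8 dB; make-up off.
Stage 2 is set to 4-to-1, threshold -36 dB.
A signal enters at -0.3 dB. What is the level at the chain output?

Stage 1: 7.5 dB above -7.8 dB, reduced 3:1 to 2.5 dB above → -5.3 dB.
Stage 2: 30.7 dB above -36 dB, reduced 4:1 to 7.675 dB above → -28.325 dB.

-28.325 dB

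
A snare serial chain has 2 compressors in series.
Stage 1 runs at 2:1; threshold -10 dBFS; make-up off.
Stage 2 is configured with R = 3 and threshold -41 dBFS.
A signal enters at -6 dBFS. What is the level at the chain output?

-30 dBFS

Stage 1: 4 dB above -10 dBFS, reduced 2:1 to 2 dB above → -8 dBFS.
Stage 2: overshoot 33 dB → 33/3 = 11 dB → -30 dBFS.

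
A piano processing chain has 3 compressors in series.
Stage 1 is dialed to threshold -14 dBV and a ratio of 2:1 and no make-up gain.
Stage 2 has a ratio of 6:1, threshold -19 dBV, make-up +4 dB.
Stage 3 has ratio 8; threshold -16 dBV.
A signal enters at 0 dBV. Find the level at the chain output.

-15.625 dBV

Stage 1: overshoot 14 dB → 14/2 = 7 dB → -7 dBV.
Stage 2: 12 dB above -19 dBV, reduced 6:1 to 2 dB above → -17 dBV; +4 dB make-up → -13 dBV.
Stage 3: overshoot 3 dB → 3/8 = 0.375 dB → -15.625 dBV.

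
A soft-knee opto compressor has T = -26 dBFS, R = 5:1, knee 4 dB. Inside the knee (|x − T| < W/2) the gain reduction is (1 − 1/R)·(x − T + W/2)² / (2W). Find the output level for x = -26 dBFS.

x − T + W/2 = -26 − (-26) + 2 = 2.
GR = (1 − 1/5) × 2² / 8 = 0.8 × 4 / 8 = 0.4 dB.
Output = -26 − 0.4 = -26.4 dBFS.

-26.4 dBFS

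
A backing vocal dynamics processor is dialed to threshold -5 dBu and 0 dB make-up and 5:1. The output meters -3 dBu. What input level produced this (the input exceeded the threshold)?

5 dBu

Post-compression overshoot = -3 − (-5) = 2 dB.
Before 5:1 compression the overshoot was 2 × 5 = 10 dB, so input = -5 + 10 = 5 dBu.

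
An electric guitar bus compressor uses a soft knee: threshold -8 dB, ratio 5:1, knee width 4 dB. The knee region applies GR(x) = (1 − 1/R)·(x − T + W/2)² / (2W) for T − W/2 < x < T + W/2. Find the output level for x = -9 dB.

x − T + W/2 = -9 − (-8) + 2 = 1.
GR = (1 − 1/5) × 1² / 8 = 0.8 × 1 / 8 = 0.1 dB.
Output = -9 − 0.1 = -9.1 dB.

-9.1 dB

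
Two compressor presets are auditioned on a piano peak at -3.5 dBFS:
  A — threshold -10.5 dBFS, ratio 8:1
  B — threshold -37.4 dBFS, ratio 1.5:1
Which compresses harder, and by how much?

A: 7 dB over, compressed to 0.875 dB over, so 6.125 dB of GR.
B: 33.9 dB over, compressed to 22.6 dB over, so 11.3 dB of GR.
B applies 5.175 dB more gain reduction.

B, by 5.175 dB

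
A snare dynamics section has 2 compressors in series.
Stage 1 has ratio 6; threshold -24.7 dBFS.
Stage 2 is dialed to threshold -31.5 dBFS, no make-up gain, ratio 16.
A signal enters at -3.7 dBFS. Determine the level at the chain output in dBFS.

-30.85625 dBFS

Stage 1: -3.7 dBFS is 21 dB over -24.7 dBFS; at 6:1 that becomes 3.5 dB over, giving -21.2 dBFS.
Stage 2: 10.3 dB above -31.5 dBFS, reduced 16:1 to 0.64375 dB above → -30.85625 dBFS.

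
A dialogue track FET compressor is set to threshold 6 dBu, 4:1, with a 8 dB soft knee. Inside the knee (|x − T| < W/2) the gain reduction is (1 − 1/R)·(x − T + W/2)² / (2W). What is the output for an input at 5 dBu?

4.578125 dBu

x − T + W/2 = 5 − 6 + 4 = 3.
GR = (1 − 1/4) × 3² / 16 = 0.75 × 9 / 16 = 0.421875 dB.
Output = 5 − 0.421875 = 4.578125 dBu.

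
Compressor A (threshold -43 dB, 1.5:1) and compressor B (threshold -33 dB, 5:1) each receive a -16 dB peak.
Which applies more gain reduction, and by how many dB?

A: 27 dB over, compressed to 18 dB over, so 9 dB of GR.
B: 17 dB over, compressed to 3.4 dB over, so 13.6 dB of GR.
B applies 4.6 dB more gain reduction.

B, by 4.6 dB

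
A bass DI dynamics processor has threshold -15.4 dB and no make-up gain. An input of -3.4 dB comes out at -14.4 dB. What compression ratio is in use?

12:1

Input overshoot = -3.4 − (-15.4) = 12 dB; output overshoot = -14.4 − (-15.4) = 1 dB.
Ratio = 12 / 1 = 12.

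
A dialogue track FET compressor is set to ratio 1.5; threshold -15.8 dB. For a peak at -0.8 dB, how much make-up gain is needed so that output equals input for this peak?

5 dB

Overshoot 15 dB → 15/1.5 = 10 dB after compression, so the compressed level is -15.8 + 10 = -5.8 dB.
Make-up = target − compressed = -0.8 − (-5.8) = 5 dB.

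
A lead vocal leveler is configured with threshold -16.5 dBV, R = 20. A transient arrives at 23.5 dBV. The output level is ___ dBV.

-14.5 dBV

The input is 40 dB above the -16.5 dBV threshold.
At 20:1 the overshoot is divided by 20, leaving 2 dB above threshold.
Output = -16.5 + 2 = -14.5 dBV.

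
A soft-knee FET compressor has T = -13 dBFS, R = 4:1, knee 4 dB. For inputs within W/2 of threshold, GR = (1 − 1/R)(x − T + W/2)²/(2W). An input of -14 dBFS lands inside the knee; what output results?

-14.09375 dBFS

x − T + W/2 = -14 − (-13) + 2 = 1.
GR = (1 − 1/4) × 1² / 8 = 0.75 × 1 / 8 = 0.09375 dB.
Output = -14 − 0.09375 = -14.09375 dBFS.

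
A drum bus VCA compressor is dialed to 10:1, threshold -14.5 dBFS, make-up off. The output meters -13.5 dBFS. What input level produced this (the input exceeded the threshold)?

-4.5 dBFS

Post-compression overshoot = -13.5 − (-14.5) = 1 dB.
Input overshoot = R × output overshoot = 10 dB → input = -14.5 + 10 = -4.5 dBFS.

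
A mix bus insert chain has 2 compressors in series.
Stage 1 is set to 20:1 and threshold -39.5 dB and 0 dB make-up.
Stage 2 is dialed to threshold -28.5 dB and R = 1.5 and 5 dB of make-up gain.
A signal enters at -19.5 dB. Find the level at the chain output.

-33.5 dB

Stage 1: 20 dB above -39.5 dB, reduced 20:1 to 1 dB above → -38.5 dB.
Stage 2: -38.5 dB is at or below the -28.5 dB threshold — no compression; make-up brings it to -33.5 dB.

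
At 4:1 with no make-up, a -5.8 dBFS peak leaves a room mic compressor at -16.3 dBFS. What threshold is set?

-19.8 dBFS

Input is 14 dB above T (since output overshoot × R = input overshoot: (-16.3 − T)·4 = -5.8 − T gives T = -19.8 dBFS).
Check: -19.8 + (-5.8 − (-19.8))/4 = -19.8 + 3.5 = -16.3 dBFS. ✓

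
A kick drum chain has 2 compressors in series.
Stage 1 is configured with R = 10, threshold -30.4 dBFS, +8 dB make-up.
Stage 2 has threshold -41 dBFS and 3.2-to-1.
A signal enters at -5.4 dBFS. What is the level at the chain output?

-34.40625 dBFS

Stage 1: 25 dB above -30.4 dBFS, reduced 10:1 to 2.5 dB above → -27.9 dBFS; +8 dB make-up → -19.9 dBFS.
Stage 2: 21.1 dB above -41 dBFS, reduced 3.2:1 to 6.59375 dB above → -34.40625 dBFS.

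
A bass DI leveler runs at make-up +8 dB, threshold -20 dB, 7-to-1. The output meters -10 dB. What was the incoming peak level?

-6 dB

Stripping the +8 dB make-up gives -18 dB at the gain stage.
The compressed level sits -18 − (-20) = 2 dB over threshold.
Before 7:1 compression the overshoot was 2 × 7 = 14 dB, so input = -20 + 14 = -6 dB.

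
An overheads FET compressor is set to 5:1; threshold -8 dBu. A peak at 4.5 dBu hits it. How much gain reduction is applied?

Overshoot = 4.5 − (-8) = 12.5 dB.
At 5:1, output sits 12.5/5 = 2.5 dB above threshold.
Gain reduction = 12.5 − 2.5 = 10 dB.

10 dB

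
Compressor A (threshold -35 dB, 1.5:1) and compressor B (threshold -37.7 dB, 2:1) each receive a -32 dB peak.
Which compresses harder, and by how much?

A: GR = 3 − 3/1.5 = 1 dB.
B: GR = 5.7 − 5.7/2 = 2.85 dB.
B applies 1.85 dB more gain reduction.

B, by 1.85 dB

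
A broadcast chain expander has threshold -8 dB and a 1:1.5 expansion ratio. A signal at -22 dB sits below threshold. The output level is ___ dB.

Below threshold, a 1:1.5 expander applies gain = (1.5−1)×(T − x) of attenuation.
(1.5−1) × 14 = 7 dB, so output = -22 − 7 = -29 dB.

-29 dB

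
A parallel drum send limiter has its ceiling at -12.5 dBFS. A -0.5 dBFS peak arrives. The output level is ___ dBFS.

-12.5 dBFS

At ∞:1, everything above -12.5 dBFS is held at the ceiling.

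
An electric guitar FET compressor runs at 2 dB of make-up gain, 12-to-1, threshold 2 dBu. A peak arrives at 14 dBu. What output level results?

Overshoot: 14 − 2 = 12 dB.
The 12 dB excess becomes 1 dB after 12:1 reduction.
So the level is 2 + 1 = 3 dBu; make-up adds 2 dB, giving 5 dBu.

5 dBu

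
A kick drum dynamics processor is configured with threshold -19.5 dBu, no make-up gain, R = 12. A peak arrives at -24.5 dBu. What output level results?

-24.5 dBu is 5 dB below the -19.5 dBu threshold, so no gain reduction is applied.
Output = input = -24.5 dBu.

-24.5 dBu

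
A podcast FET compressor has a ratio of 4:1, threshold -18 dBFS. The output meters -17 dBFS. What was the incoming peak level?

-14 dBFS

The compressed level sits -17 − (-18) = 1 dB over threshold.
Input overshoot = R × output overshoot = 4 dB → input = -18 + 4 = -14 dBFS.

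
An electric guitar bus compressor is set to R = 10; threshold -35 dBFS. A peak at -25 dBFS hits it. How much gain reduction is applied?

-25 dBFS exceeds the threshold by 10 dB.
After 10:1 compression the overshoot becomes 10/10 = 1 dB.
So the signal is attenuated by 10 − 1 = 9 dB.

9 dB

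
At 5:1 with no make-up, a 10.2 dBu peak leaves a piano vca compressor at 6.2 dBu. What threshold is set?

5.2 dBu

Input is 5 dB above T (since output overshoot × R = input overshoot: (6.2 − T)·5 = 10.2 − T gives T = 5.2 dBu).
Check: 5.2 + (10.2 − 5.2)/5 = 5.2 + 1 = 6.2 dBu. ✓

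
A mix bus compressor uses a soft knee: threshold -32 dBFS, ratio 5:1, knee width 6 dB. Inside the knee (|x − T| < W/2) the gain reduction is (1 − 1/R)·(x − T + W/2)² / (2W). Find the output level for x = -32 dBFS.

-32.6 dBFS

x − T + W/2 = -32 − (-32) + 3 = 3.
GR = (1 − 1/5) × 3² / 12 = 0.8 × 9 / 12 = 0.6 dB.
Output = -32 − 0.6 = -32.6 dBFS.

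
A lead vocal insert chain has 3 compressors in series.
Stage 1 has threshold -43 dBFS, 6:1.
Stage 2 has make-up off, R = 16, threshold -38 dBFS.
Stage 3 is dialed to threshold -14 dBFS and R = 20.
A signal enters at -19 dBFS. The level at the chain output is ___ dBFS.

-39 dBFS

Stage 1: overshoot 24 dB → 24/6 = 4 dB → -39 dBFS.
Stage 2: -39 dBFS ≤ -38 dBFS, so stage 2 doesn't engage; output -39 dBFS.
Stage 3: -39 dBFS ≤ -14 dBFS, so stage 3 doesn't engage; output -39 dBFS.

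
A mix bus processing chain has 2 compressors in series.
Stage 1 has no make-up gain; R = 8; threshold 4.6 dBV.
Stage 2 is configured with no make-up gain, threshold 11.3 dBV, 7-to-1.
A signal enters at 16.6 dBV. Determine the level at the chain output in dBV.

Stage 1: overshoot 12 dB → 12/8 = 1.5 dB → 6.1 dBV.
Stage 2: below threshold (6.1 ≤ 11.3); passes unchanged; output 6.1 dBV.

6.1 dBV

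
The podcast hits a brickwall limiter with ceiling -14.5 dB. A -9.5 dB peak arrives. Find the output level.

-14.5 dB

A brickwall limiter is an ∞:1 compressor: any input above the ceiling is clamped to -14.5 dB.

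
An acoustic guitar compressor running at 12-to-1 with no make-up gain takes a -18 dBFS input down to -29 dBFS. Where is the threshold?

-30 dBFS

Input is 12 dB above T (since output overshoot × R = input overshoot: (-29 − T)·12 = -18 − T gives T = -30 dBFS).
Check: -30 + (-18 − (-30))/12 = -30 + 1 = -29 dBFS. ✓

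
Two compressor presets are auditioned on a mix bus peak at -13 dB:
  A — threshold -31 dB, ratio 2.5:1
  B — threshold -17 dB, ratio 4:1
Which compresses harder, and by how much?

A: overshoot 18 dB → output overshoot 7.2 dB → GR 10.8 dB.
B: overshoot 4 dB → output overshoot 1 dB → GR 3 dB.
A applies 7.8 dB more gain reduction.

A, by 7.8 dB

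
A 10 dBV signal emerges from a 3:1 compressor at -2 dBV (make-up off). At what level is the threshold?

Input is 18 dB above T (since output overshoot × R = input overshoot: (-2 − T)·3 = 10 − T gives T = -8 dBV).
Check: -8 + (10 − (-8))/3 = -8 + 6 = -2 dBV. ✓

-8 dBV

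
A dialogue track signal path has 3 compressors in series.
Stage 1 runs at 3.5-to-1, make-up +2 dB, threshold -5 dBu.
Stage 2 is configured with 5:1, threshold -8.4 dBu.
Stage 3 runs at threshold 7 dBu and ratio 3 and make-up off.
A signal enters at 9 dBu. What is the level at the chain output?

-6.52 dBu

Stage 1: overshoot 14 dB → 14/3.5 = 4 dB → -1 dBu; +2 dB make-up → 1 dBu.
Stage 2: 1 dBu is 9.4 dB over -8.4 dBu; at 5:1 that becomes 1.88 dB over, giving -6.52 dBu.
Stage 3: -6.52 dBu ≤ 7 dBu, so stage 3 doesn't engage; output -6.52 dBu.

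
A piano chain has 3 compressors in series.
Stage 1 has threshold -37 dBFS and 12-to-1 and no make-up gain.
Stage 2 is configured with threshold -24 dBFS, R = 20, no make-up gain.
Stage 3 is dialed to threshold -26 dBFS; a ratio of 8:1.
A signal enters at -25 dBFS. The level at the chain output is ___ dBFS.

Stage 1: overshoot 12 dB → 12/12 = 1 dB → -36 dBFS.
Stage 2: -36 dBFS ≤ -24 dBFS, so stage 2 doesn't engage; output -36 dBFS.
Stage 3: -36 dBFS is at or below the -26 dBFS threshold — no compression; output -36 dBFS.

-36 dBFS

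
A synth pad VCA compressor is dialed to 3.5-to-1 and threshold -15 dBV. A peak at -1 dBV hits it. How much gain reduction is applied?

10 dB

The signal is 14 dB above threshold.
At 3.5:1, output sits 14/3.5 = 4 dB above threshold.
GR = overshoot in − overshoot out = 14 − 4 = 10 dB.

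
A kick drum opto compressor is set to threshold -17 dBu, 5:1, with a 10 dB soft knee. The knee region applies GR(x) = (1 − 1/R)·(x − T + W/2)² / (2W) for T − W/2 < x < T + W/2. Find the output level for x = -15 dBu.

-16.96 dBu

x − T + W/2 = -15 − (-17) + 5 = 7.
GR = (1 − 1/5) × 7² / 20 = 0.8 × 49 / 20 = 1.96 dB.
Output = -15 − 1.96 = -16.96 dBu.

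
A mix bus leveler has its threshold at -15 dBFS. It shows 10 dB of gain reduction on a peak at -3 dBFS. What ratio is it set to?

Input overshoot = -3 − (-15) = 12 dB.
Output overshoot = 12 − 10 = 2 dB.
Ratio = input overshoot / output overshoot = 12 / 2 = 6.

6:1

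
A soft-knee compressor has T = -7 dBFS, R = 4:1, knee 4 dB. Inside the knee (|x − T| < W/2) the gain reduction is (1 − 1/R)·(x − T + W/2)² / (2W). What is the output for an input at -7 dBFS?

x − T + W/2 = -7 − (-7) + 2 = 2.
GR = (1 − 1/4) × 2² / 8 = 0.75 × 4 / 8 = 0.375 dB.
Output = -7 − 0.375 = -7.375 dBFS.

-7.375 dBFS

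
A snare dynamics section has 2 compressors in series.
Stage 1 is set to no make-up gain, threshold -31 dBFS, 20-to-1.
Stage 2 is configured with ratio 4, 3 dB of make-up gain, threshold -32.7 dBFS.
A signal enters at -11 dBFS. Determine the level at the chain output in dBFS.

-29.025 dBFS

Stage 1: 20 dB above -31 dBFS, reduced 20:1 to 1 dB above → -30 dBFS.
Stage 2: -30 dBFS is 2.7 dB over -32.7 dBFS; at 4:1 that becomes 0.675 dB over, giving -32.025 dBFS; +3 dB make-up → -29.025 dBFS.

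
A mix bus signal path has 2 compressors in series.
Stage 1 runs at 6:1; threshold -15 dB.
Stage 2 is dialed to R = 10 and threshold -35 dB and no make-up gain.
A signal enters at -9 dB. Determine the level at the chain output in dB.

Stage 1: 6 dB above -15 dB, reduced 6:1 to 1 dB above → -14 dB.
Stage 2: -14 dB is 21 dB over -35 dB; at 10:1 that becomes 2.1 dB over, giving -32.9 dB.

-32.9 dB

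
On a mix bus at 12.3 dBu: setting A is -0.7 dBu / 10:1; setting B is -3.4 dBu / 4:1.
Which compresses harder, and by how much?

A: 13 dB over, compressed to 1.3 dB over, so 11.7 dB of GR.
B: 15.7 dB over, compressed to 3.925 dB over, so 11.775 dB of GR.
B applies 0.075 dB more gain reduction.

B, by 0.075 dB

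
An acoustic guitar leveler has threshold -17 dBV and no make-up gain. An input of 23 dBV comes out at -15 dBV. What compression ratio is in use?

Input overshoot = 23 − (-17) = 40 dB; output overshoot = -15 − (-17) = 2 dB.
Ratio = 40 / 2 = 20.

20:1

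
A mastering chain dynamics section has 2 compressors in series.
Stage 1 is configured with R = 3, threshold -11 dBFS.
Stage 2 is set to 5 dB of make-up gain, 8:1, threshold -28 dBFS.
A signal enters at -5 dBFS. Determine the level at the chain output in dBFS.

Stage 1: -5 dBFS is 6 dB over -11 dBFS; at 3:1 that becomes 2 dB over, giving -9 dBFS.
Stage 2: -9 dBFS is 19 dB over -28 dBFS; at 8:1 that becomes 2.375 dB over, giving -25.625 dBFS; +5 dB make-up → -20.625 dBFS.

-20.625 dBFS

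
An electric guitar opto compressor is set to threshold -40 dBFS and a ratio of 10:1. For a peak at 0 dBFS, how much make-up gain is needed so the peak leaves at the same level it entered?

36 dB

Without make-up, output = threshold + overshoot/10 = -40 + 4 = -36 dBFS.
Gap to target: 36 dB.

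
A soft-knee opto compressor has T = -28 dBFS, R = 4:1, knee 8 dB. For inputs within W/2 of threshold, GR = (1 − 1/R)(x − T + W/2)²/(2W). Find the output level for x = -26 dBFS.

-27.6875 dBFS

x − T + W/2 = -26 − (-28) + 4 = 6.
GR = (1 − 1/4) × 6² / 16 = 0.75 × 36 / 16 = 1.6875 dB.
Output = -26 − 1.6875 = -27.6875 dBFS.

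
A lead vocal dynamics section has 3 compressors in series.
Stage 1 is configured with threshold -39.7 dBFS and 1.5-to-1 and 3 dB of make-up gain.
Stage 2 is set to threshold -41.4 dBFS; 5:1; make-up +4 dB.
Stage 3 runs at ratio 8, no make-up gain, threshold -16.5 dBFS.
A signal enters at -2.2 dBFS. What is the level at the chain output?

-31.46 dBFS

Stage 1: -2.2 dBFS is 37.5 dB over -39.7 dBFS; at 1.5:1 that becomes 25 dB over, giving -14.7 dBFS; +3 dB make-up → -11.7 dBFS.
Stage 2: -11.7 dBFS is 29.7 dB over -41.4 dBFS; at 5:1 that becomes 5.94 dB over, giving -35.46 dBFS; +4 dB make-up → -31.46 dBFS.
Stage 3: -31.46 dBFS is at or below the -16.5 dBFS threshold — no compression; output -31.46 dBFS.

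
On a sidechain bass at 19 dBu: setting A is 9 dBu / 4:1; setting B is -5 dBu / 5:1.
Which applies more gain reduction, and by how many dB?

A: GR = 10 − 10/4 = 7.5 dB.
B: GR = 24 − 24/5 = 19.2 dB.
B applies 11.7 dB more gain reduction.

B, by 11.7 dB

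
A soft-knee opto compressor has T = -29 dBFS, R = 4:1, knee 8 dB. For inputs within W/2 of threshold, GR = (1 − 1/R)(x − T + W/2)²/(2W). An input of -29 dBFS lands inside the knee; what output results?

x − T + W/2 = -29 − (-29) + 4 = 4.
GR = (1 − 1/4) × 4² / 16 = 0.75 × 16 / 16 = 0.75 dB.
Output = -29 − 0.75 = -29.75 dBFS.

-29.75 dBFS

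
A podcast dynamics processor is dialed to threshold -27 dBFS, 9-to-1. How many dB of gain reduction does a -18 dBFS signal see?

The signal is 9 dB above threshold.
At 9:1, output sits 9/9 = 1 dB above threshold.
So the signal is attenuated by 9 − 1 = 8 dB.

8 dB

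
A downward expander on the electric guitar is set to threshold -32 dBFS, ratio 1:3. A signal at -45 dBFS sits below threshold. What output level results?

-71 dBFS

Below threshold, a 1:3 expander applies gain = (3−1)×(T − x) of attenuation.
(3−1) × 13 = 26 dB, so output = -45 − 26 = -71 dBFS.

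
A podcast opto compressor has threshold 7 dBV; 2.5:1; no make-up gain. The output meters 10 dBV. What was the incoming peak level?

The compressed level sits 10 − 7 = 3 dB over threshold.
Before 2.5:1 compression the overshoot was 3 × 2.5 = 7.5 dB, so input = 7 + 7.5 = 14.5 dBV.

14.5 dBV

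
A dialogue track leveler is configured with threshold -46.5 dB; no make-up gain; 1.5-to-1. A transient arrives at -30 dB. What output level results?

-35.5 dB

Overshoot: -30 − (-46.5) = 16.5 dB.
At 1.5:1 the overshoot is divided by 1.5, leaving 11 dB above threshold.
That puts the output at -35.5 dB.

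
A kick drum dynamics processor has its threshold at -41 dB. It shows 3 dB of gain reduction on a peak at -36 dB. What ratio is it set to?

Input overshoot = -36 − (-41) = 5 dB.
Output overshoot = 5 − 3 = 2 dB.
Ratio = input overshoot / output overshoot = 5 / 2 = 2.5.

2.5:1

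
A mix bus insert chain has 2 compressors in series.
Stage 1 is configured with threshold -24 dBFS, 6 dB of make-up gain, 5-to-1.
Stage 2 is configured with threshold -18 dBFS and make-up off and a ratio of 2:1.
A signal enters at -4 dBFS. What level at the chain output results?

Stage 1: -4 dBFS is 20 dB over -24 dBFS; at 5:1 that becomes 4 dB over, giving -20 dBFS; +6 dB make-up → -14 dBFS.
Stage 2: 4 dB above -18 dBFS, reduced 2:1 to 2 dB above → -16 dBFS.

-16 dBFS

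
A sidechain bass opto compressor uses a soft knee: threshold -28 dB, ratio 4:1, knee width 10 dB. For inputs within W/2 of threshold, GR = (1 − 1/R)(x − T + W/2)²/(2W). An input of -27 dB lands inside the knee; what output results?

x − T + W/2 = -27 − (-28) + 5 = 6.
GR = (1 − 1/4) × 6² / 20 = 0.75 × 36 / 20 = 1.35 dB.
Output = -27 − 1.35 = -28.35 dB.

-28.35 dB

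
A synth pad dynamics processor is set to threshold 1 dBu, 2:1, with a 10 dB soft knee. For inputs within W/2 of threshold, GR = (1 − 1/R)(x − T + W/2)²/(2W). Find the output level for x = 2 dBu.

1.1 dBu

x − T + W/2 = 2 − 1 + 5 = 6.
GR = (1 − 1/2) × 6² / 20 = 0.5 × 36 / 20 = 0.9 dB.
Output = 2 − 0.9 = 1.1 dBu.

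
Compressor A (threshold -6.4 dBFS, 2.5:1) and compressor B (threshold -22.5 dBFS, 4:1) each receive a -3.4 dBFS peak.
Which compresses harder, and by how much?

A: overshoot 3 dB → output overshoot 1.2 dB → GR 1.8 dB.
B: overshoot 19.1 dB → output overshoot 4.775 dB → GR 14.325 dB.
B applies 12.525 dB more gain reduction.

B, by 12.525 dB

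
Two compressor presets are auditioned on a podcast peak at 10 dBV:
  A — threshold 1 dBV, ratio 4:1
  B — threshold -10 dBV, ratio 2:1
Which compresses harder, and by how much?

A: 9 dB over, compressed to 2.25 dB over, so 6.75 dB of GR.
B: 20 dB over, compressed to 10 dB over, so 10 dB of GR.
B reduces 3.25 dB more.

B, by 3.25 dB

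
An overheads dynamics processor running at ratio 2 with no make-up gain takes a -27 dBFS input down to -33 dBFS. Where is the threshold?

Gain reduction = -27 − (-33) = 6 dB; output overshoot = GR / (R − 1) = 6 / 1 = 6 dB.
Threshold = output − output overshoot = -33 − 6 = -39 dBFS.

-39 dBFS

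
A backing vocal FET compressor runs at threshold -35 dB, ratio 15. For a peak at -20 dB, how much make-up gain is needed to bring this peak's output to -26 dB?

Without make-up, output = threshold + overshoot/15 = -35 + 1 = -34 dB.
Gap to target: 8 dB.

8 dB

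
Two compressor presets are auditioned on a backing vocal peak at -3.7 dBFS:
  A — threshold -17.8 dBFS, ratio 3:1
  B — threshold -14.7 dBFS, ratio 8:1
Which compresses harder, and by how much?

A: overshoot 14.1 dB → output overshoot 4.7 dB → GR 9.4 dB.
B: overshoot 11 dB → output overshoot 1.375 dB → GR 9.625 dB.
Difference: 0.225 dB in favour of B.

B, by 0.225 dB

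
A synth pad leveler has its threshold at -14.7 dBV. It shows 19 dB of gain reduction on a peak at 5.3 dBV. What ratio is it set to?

Input overshoot = 5.3 − (-14.7) = 20 dB.
Output overshoot = 20 − 19 = 1 dB.
Ratio = input overshoot / output overshoot = 20 / 1 = 20.

20:1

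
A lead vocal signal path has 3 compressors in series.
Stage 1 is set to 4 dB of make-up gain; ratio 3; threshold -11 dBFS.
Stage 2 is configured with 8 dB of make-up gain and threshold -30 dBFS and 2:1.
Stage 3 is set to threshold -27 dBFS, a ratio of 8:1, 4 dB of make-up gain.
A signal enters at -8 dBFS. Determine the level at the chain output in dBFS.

-20.875 dBFS

Stage 1: overshoot 3 dB → 3/3 = 1 dB → -10 dBFS; +4 dB make-up → -6 dBFS.
Stage 2: 24 dB above -30 dBFS, reduced 2:1 to 12 dB above → -18 dBFS; +8 dB make-up → -10 dBFS.
Stage 3: 17 dB above -27 dBFS, reduced 8:1 to 2.125 dB above → -24.875 dBFS; +4 dB make-up → -20.875 dBFS.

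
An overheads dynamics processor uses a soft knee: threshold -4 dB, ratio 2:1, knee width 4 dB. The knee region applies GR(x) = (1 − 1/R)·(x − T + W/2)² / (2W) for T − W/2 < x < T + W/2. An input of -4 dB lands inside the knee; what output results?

x − T + W/2 = -4 − (-4) + 2 = 2.
GR = (1 − 1/2) × 2² / 8 = 0.5 × 4 / 8 = 0.25 dB.
Output = -4 − 0.25 = -4.25 dB.

-4.25 dB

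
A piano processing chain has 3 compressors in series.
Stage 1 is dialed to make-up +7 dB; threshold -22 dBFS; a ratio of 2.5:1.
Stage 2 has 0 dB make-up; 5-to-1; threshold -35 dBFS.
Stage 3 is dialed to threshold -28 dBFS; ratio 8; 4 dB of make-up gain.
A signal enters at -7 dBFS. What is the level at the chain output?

Stage 1: 15 dB above -22 dBFS, reduced 2.5:1 to 6 dB above → -16 dBFS; +7 dB make-up → -9 dBFS.
Stage 2: 26 dB above -35 dBFS, reduced 5:1 to 5.2 dB above → -29.8 dBFS.
Stage 3: -29.8 dBFS is at or below the -28 dBFS threshold — no compression; make-up brings it to -25.8 dBFS.

-25.8 dBFS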